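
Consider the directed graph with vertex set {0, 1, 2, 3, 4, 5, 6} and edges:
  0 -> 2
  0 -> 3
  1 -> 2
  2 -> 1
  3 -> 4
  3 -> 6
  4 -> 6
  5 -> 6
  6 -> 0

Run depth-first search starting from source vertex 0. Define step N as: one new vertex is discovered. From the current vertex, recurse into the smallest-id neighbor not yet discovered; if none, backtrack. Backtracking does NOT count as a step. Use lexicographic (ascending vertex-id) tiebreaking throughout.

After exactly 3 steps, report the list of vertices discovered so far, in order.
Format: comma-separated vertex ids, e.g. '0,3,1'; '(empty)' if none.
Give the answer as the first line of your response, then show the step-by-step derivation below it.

0,2,1

step 1: discover 0; path=0; order=0
step 2: discover 2; path=0>2; order=0,2
step 3: discover 1; path=0>2>1; order=0,2,1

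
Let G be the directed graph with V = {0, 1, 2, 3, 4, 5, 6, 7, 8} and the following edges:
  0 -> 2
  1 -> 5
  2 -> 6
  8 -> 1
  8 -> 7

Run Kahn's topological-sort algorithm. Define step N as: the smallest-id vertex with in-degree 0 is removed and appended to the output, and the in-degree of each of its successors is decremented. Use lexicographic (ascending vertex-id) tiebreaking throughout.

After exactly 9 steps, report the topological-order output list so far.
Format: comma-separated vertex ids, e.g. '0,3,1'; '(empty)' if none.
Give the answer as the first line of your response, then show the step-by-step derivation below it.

0,2,3,4,6,8,1,5,7

step 1: output 0; order=[0]; indeg=(0,1,0,0,0,1,1,1,0)
step 2: output 2; order=[0,2]; indeg=(0,1,0,0,0,1,0,1,0)
step 3: output 3; order=[0,2,3]; indeg=(0,1,0,0,0,1,0,1,0)
step 4: output 4; order=[0,2,3,4]; indeg=(0,1,0,0,0,1,0,1,0)
step 5: output 6; order=[0,2,3,4,6]; indeg=(0,1,0,0,0,1,0,1,0)
step 6: output 8; order=[0,2,3,4,6,8]; indeg=(0,0,0,0,0,1,0,0,0)
step 7: output 1; order=[0,2,3,4,6,8,1]; indeg=(0,0,0,0,0,0,0,0,0)
step 8: output 5; order=[0,2,3,4,6,8,1,5]; indeg=(0,0,0,0,0,0,0,0,0)
step 9: output 7; order=[0,2,3,4,6,8,1,5,7]; indeg=(0,0,0,0,0,0,0,0,0)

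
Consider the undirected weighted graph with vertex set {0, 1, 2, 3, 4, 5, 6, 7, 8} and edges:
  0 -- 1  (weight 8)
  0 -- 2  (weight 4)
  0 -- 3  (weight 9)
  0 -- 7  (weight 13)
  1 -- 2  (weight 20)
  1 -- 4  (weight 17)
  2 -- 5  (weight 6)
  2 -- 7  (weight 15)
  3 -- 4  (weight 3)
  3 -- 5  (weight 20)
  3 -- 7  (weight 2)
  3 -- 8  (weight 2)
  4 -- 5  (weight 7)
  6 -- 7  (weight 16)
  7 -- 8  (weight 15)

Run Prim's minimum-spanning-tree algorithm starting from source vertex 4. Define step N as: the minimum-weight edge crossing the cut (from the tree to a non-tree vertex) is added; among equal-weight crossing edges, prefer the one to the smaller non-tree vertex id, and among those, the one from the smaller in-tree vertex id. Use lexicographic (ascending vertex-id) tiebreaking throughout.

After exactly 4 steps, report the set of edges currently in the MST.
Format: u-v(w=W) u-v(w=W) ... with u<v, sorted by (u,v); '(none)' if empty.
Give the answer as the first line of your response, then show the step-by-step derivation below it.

3-4(w=3) 3-7(w=2) 3-8(w=2) 4-5(w=7)

step 1: add edge 3-4 (w=3); MST = {3-4(w=3)}
step 2: add edge 3-7 (w=2); MST = {3-4(w=3) 3-7(w=2)}
step 3: add edge 3-8 (w=2); MST = {3-4(w=3) 3-7(w=2) 3-8(w=2)}
step 4: add edge 4-5 (w=7); MST = {3-4(w=3) 3-7(w=2) 3-8(w=2) 4-5(w=7)}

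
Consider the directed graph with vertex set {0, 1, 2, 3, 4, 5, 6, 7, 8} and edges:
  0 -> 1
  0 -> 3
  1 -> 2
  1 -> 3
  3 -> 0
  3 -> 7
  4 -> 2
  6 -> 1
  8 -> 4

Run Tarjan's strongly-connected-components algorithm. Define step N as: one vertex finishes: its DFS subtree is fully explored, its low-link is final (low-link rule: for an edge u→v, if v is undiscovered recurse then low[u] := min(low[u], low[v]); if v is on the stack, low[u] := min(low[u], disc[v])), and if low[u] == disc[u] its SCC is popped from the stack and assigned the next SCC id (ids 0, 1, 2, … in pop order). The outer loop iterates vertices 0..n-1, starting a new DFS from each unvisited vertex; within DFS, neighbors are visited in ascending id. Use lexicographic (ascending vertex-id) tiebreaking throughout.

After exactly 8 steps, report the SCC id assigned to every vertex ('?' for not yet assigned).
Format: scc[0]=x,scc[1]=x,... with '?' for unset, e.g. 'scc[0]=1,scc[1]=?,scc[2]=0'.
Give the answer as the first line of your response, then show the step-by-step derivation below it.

scc[0]=2,scc[1]=2,scc[2]=0,scc[3]=2,scc[4]=3,scc[5]=4,scc[6]=5,scc[7]=1,scc[8]=?

step 1: low=(low[0]=0,low[1]=1,low[2]=2,low[3]=?,low[4]=?,low[5]=?,low[6]=?,low[7]=?,low[8]=?); scc=(scc[0]=?,scc[1]=?,scc[2]=0,scc[3]=?,scc[4]=?,scc[5]=?,scc[6]=?,scc[7]=?,scc[8]=?)
step 2: low=(low[0]=0,low[1]=1,low[2]=2,low[3]=0,low[4]=?,low[5]=?,low[6]=?,low[7]=4,low[8]=?); scc=(scc[0]=?,scc[1]=?,scc[2]=0,scc[3]=?,scc[4]=?,scc[5]=?,scc[6]=?,scc[7]=1,scc[8]=?)
step 3: low=(low[0]=0,low[1]=1,low[2]=2,low[3]=0,low[4]=?,low[5]=?,low[6]=?,low[7]=4,low[8]=?); scc=(scc[0]=?,scc[1]=?,scc[2]=0,scc[3]=?,scc[4]=?,scc[5]=?,scc[6]=?,scc[7]=1,scc[8]=?)
step 4: low=(low[0]=0,low[1]=0,low[2]=2,low[3]=0,low[4]=?,low[5]=?,low[6]=?,low[7]=4,low[8]=?); scc=(scc[0]=?,scc[1]=?,scc[2]=0,scc[3]=?,scc[4]=?,scc[5]=?,scc[6]=?,scc[7]=1,scc[8]=?)
step 5: low=(low[0]=0,low[1]=0,low[2]=2,low[3]=0,low[4]=?,low[5]=?,low[6]=?,low[7]=4,low[8]=?); scc=(scc[0]=2,scc[1]=2,scc[2]=0,scc[3]=2,scc[4]=?,scc[5]=?,scc[6]=?,scc[7]=1,scc[8]=?)
step 6: low=(low[0]=0,low[1]=0,low[2]=2,low[3]=0,low[4]=5,low[5]=?,low[6]=?,low[7]=4,low[8]=?); scc=(scc[0]=2,scc[1]=2,scc[2]=0,scc[3]=2,scc[4]=3,scc[5]=?,scc[6]=?,scc[7]=1,scc[8]=?)
step 7: low=(low[0]=0,low[1]=0,low[2]=2,low[3]=0,low[4]=5,low[5]=6,low[6]=?,low[7]=4,low[8]=?); scc=(scc[0]=2,scc[1]=2,scc[2]=0,scc[3]=2,scc[4]=3,scc[5]=4,scc[6]=?,scc[7]=1,scc[8]=?)
step 8: low=(low[0]=0,low[1]=0,low[2]=2,low[3]=0,low[4]=5,low[5]=6,low[6]=7,low[7]=4,low[8]=?); scc=(scc[0]=2,scc[1]=2,scc[2]=0,scc[3]=2,scc[4]=3,scc[5]=4,scc[6]=5,scc[7]=1,scc[8]=?)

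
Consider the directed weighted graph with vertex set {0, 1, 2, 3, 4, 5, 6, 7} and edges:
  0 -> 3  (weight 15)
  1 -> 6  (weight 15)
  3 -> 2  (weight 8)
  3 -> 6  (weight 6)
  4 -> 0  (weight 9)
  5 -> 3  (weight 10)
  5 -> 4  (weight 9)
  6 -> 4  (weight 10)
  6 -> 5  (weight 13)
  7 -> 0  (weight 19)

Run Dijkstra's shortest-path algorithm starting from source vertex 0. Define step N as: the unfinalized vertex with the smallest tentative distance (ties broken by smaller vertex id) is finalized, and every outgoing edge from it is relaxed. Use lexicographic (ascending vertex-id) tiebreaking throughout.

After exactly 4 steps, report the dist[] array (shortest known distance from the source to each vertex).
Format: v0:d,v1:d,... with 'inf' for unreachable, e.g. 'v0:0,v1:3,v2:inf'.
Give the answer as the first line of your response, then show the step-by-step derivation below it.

v0:0,v1:inf,v2:23,v3:15,v4:31,v5:34,v6:21,v7:inf

step 1: dist = v0:0,v1:inf,v2:inf,v3:15,v4:inf,v5:inf,v6:inf,v7:inf
step 2: dist = v0:0,v1:inf,v2:23,v3:15,v4:inf,v5:inf,v6:21,v7:inf
step 3: dist = v0:0,v1:inf,v2:23,v3:15,v4:31,v5:34,v6:21,v7:inf
step 4: dist = v0:0,v1:inf,v2:23,v3:15,v4:31,v5:34,v6:21,v7:inf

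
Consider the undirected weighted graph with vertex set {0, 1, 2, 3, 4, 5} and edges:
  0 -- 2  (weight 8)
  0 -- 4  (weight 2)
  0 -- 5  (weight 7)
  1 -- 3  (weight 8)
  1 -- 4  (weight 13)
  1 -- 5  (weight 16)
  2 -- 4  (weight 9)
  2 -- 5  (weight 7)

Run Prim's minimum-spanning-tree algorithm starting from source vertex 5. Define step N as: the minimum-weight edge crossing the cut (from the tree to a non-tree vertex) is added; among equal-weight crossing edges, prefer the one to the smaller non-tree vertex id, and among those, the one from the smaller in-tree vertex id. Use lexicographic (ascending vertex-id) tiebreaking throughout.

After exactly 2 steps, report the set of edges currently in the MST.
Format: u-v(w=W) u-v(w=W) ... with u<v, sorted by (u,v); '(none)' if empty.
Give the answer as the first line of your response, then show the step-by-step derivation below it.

0-4(w=2) 0-5(w=7)

step 1: add edge 0-5 (w=7); MST = {0-5(w=7)}
step 2: add edge 0-4 (w=2); MST = {0-4(w=2) 0-5(w=7)}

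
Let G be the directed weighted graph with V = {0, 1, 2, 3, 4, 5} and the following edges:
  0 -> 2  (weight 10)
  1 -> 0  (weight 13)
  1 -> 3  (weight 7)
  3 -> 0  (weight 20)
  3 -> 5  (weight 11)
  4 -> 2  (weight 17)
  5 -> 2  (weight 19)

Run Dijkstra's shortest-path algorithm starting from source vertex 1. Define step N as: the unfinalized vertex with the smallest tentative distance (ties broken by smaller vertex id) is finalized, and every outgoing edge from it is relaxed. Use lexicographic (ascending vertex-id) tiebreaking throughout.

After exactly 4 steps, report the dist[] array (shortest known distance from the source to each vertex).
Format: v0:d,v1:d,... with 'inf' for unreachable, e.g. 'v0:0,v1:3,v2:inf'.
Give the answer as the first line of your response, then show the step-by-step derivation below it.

v0:13,v1:0,v2:23,v3:7,v4:inf,v5:18

step 1: dist = v0:13,v1:0,v2:inf,v3:7,v4:inf,v5:inf
step 2: dist = v0:13,v1:0,v2:inf,v3:7,v4:inf,v5:18
step 3: dist = v0:13,v1:0,v2:23,v3:7,v4:inf,v5:18
step 4: dist = v0:13,v1:0,v2:23,v3:7,v4:inf,v5:18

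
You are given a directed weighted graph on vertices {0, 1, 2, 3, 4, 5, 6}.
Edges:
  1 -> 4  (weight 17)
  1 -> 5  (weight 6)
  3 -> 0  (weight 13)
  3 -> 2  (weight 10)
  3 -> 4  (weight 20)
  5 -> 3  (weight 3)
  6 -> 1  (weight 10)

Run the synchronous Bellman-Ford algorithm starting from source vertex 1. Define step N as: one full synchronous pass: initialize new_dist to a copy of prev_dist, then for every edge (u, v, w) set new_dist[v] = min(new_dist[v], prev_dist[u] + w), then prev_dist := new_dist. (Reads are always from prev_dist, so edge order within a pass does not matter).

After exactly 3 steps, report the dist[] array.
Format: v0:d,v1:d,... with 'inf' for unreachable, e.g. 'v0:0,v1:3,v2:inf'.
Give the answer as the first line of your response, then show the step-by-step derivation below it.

v0:22,v1:0,v2:19,v3:9,v4:17,v5:6,v6:inf

step 1: dist = v0:inf,v1:0,v2:inf,v3:inf,v4:17,v5:6,v6:inf
step 2: dist = v0:inf,v1:0,v2:inf,v3:9,v4:17,v5:6,v6:inf
step 3: dist = v0:22,v1:0,v2:19,v3:9,v4:17,v5:6,v6:inf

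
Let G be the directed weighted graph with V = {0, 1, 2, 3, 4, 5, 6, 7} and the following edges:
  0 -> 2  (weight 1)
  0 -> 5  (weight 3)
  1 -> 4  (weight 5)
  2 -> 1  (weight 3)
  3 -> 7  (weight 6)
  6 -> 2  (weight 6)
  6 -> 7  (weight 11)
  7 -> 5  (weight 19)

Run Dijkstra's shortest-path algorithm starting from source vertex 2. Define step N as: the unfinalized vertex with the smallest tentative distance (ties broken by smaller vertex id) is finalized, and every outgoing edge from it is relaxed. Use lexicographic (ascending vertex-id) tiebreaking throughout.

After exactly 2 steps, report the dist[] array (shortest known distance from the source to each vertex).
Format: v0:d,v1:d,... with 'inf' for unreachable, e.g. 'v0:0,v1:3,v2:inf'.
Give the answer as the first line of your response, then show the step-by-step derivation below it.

v0:inf,v1:3,v2:0,v3:inf,v4:8,v5:inf,v6:inf,v7:inf

step 1: dist = v0:inf,v1:3,v2:0,v3:inf,v4:inf,v5:inf,v6:inf,v7:inf
step 2: dist = v0:inf,v1:3,v2:0,v3:inf,v4:8,v5:inf,v6:inf,v7:inf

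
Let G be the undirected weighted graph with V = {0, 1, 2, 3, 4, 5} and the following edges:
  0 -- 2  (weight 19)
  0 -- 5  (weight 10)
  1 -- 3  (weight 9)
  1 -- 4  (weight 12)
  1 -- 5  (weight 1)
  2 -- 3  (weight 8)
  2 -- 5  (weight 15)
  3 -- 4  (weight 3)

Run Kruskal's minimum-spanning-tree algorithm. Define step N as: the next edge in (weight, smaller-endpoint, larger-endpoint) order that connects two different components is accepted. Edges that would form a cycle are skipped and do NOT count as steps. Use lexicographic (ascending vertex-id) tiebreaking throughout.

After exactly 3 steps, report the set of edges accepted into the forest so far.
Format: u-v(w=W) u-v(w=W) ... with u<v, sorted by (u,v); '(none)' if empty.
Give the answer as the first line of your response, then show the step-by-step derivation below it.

1-5(w=1) 2-3(w=8) 3-4(w=3)

step 1: add edge 1-5 (w=1); MST = {1-5(w=1)}
step 2: add edge 3-4 (w=3); MST = {1-5(w=1) 3-4(w=3)}
step 3: add edge 2-3 (w=8); MST = {1-5(w=1) 2-3(w=8) 3-4(w=3)}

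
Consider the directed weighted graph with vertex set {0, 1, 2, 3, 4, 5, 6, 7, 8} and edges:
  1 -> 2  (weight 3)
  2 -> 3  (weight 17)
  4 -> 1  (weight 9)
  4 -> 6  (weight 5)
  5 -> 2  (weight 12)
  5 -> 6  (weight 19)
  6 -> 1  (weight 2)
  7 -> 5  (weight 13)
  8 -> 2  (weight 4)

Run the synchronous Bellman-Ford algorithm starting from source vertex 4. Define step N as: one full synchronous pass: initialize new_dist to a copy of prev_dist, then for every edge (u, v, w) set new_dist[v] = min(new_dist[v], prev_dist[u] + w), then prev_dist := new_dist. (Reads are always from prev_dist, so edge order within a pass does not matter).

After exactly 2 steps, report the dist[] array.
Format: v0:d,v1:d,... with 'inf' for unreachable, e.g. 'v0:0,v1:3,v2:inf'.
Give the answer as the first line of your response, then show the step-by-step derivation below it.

v0:inf,v1:7,v2:12,v3:inf,v4:0,v5:inf,v6:5,v7:inf,v8:inf

step 1: dist = v0:inf,v1:9,v2:inf,v3:inf,v4:0,v5:inf,v6:5,v7:inf,v8:inf
step 2: dist = v0:inf,v1:7,v2:12,v3:inf,v4:0,v5:inf,v6:5,v7:inf,v8:inf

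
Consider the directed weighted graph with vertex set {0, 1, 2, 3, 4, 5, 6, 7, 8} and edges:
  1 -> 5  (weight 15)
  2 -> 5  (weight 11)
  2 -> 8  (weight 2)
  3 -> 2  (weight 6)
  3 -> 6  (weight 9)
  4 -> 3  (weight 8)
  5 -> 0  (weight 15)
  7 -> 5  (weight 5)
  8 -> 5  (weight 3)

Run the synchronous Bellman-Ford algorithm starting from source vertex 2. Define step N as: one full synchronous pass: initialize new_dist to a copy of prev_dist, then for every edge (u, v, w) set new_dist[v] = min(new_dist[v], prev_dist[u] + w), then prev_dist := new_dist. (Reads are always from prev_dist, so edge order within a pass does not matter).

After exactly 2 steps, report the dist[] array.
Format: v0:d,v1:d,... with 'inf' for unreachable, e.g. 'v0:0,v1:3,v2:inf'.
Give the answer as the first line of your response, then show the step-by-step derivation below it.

v0:26,v1:inf,v2:0,v3:inf,v4:inf,v5:5,v6:inf,v7:inf,v8:2

step 1: dist = v0:inf,v1:inf,v2:0,v3:inf,v4:inf,v5:11,v6:inf,v7:inf,v8:2
step 2: dist = v0:26,v1:inf,v2:0,v3:inf,v4:inf,v5:5,v6:inf,v7:inf,v8:2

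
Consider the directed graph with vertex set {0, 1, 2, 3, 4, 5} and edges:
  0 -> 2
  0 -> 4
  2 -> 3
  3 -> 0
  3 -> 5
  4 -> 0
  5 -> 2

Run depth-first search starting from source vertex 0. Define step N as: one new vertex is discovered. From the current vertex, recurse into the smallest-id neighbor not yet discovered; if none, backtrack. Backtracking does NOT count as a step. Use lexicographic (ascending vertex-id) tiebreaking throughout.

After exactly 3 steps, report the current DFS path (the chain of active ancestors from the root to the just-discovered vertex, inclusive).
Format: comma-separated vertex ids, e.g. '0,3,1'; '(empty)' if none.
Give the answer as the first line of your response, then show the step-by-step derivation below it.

0,2,3

step 1: discover 0; path=0; order=0
step 2: discover 2; path=0>2; order=0,2
step 3: discover 3; path=0>2>3; order=0,2,3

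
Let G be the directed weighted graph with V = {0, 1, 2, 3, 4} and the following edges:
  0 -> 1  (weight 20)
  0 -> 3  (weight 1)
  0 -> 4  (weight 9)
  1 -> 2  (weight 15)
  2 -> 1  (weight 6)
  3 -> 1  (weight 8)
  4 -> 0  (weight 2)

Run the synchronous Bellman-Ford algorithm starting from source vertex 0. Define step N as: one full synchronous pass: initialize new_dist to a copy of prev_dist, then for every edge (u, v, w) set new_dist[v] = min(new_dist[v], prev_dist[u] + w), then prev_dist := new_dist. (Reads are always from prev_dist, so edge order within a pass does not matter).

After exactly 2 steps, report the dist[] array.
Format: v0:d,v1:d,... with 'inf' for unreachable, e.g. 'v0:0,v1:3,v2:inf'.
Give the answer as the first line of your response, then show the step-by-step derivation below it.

v0:0,v1:9,v2:35,v3:1,v4:9

step 1: dist = v0:0,v1:20,v2:inf,v3:1,v4:9
step 2: dist = v0:0,v1:9,v2:35,v3:1,v4:9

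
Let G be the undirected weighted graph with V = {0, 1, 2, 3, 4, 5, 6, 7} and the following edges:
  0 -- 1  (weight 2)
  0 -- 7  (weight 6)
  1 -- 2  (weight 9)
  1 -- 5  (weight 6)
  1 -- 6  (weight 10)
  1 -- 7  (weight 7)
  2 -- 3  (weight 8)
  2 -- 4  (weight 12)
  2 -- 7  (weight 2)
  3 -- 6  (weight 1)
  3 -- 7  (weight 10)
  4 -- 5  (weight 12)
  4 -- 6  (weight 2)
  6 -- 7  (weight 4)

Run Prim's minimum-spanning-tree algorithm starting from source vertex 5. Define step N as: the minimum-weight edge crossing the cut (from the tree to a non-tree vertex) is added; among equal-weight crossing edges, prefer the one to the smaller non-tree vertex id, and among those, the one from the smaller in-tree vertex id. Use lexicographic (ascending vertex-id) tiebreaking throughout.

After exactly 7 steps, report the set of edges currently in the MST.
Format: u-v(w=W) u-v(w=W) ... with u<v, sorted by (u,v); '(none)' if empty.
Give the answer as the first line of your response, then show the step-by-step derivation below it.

0-1(w=2) 0-7(w=6) 1-5(w=6) 2-7(w=2) 3-6(w=1) 4-6(w=2) 6-7(w=4)

step 1: add edge 1-5 (w=6); MST = {1-5(w=6)}
step 2: add edge 0-1 (w=2); MST = {0-1(w=2) 1-5(w=6)}
step 3: add edge 0-7 (w=6); MST = {0-1(w=2) 0-7(w=6) 1-5(w=6)}
step 4: add edge 2-7 (w=2); MST = {0-1(w=2) 0-7(w=6) 1-5(w=6) 2-7(w=2)}
step 5: add edge 6-7 (w=4); MST = {0-1(w=2) 0-7(w=6) 1-5(w=6) 2-7(w=2) 6-7(w=4)}
step 6: add edge 3-6 (w=1); MST = {0-1(w=2) 0-7(w=6) 1-5(w=6) 2-7(w=2) 3-6(w=1) 6-7(w=4)}
step 7: add edge 4-6 (w=2); MST = {0-1(w=2) 0-7(w=6) 1-5(w=6) 2-7(w=2) 3-6(w=1) 4-6(w=2) 6-7(w=4)}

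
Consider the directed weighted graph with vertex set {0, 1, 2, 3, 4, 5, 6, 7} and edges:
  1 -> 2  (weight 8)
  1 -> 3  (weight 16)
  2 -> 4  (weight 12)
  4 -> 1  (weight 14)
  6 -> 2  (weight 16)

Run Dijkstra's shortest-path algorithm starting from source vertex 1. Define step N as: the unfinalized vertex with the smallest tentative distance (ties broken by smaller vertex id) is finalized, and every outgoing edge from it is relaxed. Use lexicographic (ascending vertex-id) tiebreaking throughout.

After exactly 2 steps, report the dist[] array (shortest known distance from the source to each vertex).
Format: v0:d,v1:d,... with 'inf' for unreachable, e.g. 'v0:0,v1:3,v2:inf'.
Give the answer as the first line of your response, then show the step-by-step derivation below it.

v0:inf,v1:0,v2:8,v3:16,v4:20,v5:inf,v6:inf,v7:inf

step 1: dist = v0:inf,v1:0,v2:8,v3:16,v4:inf,v5:inf,v6:inf,v7:inf
step 2: dist = v0:inf,v1:0,v2:8,v3:16,v4:20,v5:inf,v6:inf,v7:inf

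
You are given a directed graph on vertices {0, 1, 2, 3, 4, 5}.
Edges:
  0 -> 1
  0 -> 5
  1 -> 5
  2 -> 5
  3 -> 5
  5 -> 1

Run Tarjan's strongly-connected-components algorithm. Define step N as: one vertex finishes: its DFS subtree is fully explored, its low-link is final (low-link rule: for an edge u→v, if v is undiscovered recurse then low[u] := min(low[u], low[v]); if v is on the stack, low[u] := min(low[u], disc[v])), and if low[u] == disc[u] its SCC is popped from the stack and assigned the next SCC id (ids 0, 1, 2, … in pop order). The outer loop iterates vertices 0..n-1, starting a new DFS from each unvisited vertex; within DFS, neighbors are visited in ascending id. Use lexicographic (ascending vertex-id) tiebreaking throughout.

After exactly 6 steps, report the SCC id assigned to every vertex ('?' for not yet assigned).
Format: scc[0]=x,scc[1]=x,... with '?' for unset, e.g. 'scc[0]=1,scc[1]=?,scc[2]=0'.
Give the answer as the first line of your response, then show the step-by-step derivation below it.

scc[0]=1,scc[1]=0,scc[2]=2,scc[3]=3,scc[4]=4,scc[5]=0

step 1: low=(low[0]=0,low[1]=1,low[2]=?,low[3]=?,low[4]=?,low[5]=1); scc=(scc[0]=?,scc[1]=?,scc[2]=?,scc[3]=?,scc[4]=?,scc[5]=?)
step 2: low=(low[0]=0,low[1]=1,low[2]=?,low[3]=?,low[4]=?,low[5]=1); scc=(scc[0]=?,scc[1]=0,scc[2]=?,scc[3]=?,scc[4]=?,scc[5]=0)
step 3: low=(low[0]=0,low[1]=1,low[2]=?,low[3]=?,low[4]=?,low[5]=1); scc=(scc[0]=1,scc[1]=0,scc[2]=?,scc[3]=?,scc[4]=?,scc[5]=0)
step 4: low=(low[0]=0,low[1]=1,low[2]=3,low[3]=?,low[4]=?,low[5]=1); scc=(scc[0]=1,scc[1]=0,scc[2]=2,scc[3]=?,scc[4]=?,scc[5]=0)
step 5: low=(low[0]=0,low[1]=1,low[2]=3,low[3]=4,low[4]=?,low[5]=1); scc=(scc[0]=1,scc[1]=0,scc[2]=2,scc[3]=3,scc[4]=?,scc[5]=0)
step 6: low=(low[0]=0,low[1]=1,low[2]=3,low[3]=4,low[4]=5,low[5]=1); scc=(scc[0]=1,scc[1]=0,scc[2]=2,scc[3]=3,scc[4]=4,scc[5]=0)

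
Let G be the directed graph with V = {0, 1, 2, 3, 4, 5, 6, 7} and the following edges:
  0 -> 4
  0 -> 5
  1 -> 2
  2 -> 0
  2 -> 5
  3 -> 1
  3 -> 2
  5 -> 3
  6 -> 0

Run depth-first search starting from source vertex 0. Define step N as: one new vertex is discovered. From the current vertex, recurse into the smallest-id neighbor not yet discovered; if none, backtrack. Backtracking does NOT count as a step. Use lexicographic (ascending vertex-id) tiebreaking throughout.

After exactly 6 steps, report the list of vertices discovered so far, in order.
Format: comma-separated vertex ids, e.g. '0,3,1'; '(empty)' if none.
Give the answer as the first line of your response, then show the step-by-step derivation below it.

0,4,5,3,1,2

step 1: discover 0; path=0; order=0
step 2: discover 4; path=0>4; order=0,4
step 3: discover 5; path=0>5; order=0,4,5
step 4: discover 3; path=0>5>3; order=0,4,5,3
step 5: discover 1; path=0>5>3>1; order=0,4,5,3,1
step 6: discover 2; path=0>5>3>1>2; order=0,4,5,3,1,2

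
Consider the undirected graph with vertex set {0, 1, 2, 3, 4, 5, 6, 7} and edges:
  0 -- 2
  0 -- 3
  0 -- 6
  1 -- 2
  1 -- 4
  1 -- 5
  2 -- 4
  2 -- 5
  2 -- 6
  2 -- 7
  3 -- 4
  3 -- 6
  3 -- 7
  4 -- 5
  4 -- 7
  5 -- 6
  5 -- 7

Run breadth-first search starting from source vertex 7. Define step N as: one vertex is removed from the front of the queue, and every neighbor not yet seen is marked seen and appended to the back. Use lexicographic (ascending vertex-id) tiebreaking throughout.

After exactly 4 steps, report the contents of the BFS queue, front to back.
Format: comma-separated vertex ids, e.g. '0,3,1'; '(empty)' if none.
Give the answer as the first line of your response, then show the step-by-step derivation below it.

5,0,1,6

step 1: dequeue 7; queue=[2,3,4,5]; order=7
step 2: dequeue 2; queue=[3,4,5,0,1,6]; order=7,2
step 3: dequeue 3; queue=[4,5,0,1,6]; order=7,2,3
step 4: dequeue 4; queue=[5,0,1,6]; order=7,2,3,4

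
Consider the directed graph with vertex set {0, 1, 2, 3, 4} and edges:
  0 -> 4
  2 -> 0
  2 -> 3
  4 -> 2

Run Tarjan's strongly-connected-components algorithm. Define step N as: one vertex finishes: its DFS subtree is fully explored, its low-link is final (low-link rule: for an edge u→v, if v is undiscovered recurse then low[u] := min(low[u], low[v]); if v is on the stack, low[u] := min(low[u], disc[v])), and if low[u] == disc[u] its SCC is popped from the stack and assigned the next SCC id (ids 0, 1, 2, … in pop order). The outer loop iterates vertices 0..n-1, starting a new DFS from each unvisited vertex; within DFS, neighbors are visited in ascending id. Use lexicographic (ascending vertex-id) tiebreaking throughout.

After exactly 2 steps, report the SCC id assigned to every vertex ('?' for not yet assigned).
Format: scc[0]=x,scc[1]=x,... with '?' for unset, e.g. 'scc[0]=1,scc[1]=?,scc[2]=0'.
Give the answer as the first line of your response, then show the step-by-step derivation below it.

scc[0]=?,scc[1]=?,scc[2]=?,scc[3]=0,scc[4]=?

step 1: low=(low[0]=0,low[1]=?,low[2]=0,low[3]=3,low[4]=1); scc=(scc[0]=?,scc[1]=?,scc[2]=?,scc[3]=0,scc[4]=?)
step 2: low=(low[0]=0,low[1]=?,low[2]=0,low[3]=3,low[4]=1); scc=(scc[0]=?,scc[1]=?,scc[2]=?,scc[3]=0,scc[4]=?)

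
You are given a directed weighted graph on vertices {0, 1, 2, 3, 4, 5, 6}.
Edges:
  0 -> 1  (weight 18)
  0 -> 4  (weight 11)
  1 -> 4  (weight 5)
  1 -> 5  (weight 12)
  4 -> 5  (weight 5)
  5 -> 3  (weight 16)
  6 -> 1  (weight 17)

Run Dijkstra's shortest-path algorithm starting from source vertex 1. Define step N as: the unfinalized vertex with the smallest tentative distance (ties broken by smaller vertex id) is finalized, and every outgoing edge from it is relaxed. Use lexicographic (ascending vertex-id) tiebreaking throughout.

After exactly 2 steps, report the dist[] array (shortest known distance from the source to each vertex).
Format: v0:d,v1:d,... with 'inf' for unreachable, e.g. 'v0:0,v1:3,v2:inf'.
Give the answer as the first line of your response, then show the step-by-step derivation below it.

v0:inf,v1:0,v2:inf,v3:inf,v4:5,v5:10,v6:inf

step 1: dist = v0:inf,v1:0,v2:inf,v3:inf,v4:5,v5:12,v6:inf
step 2: dist = v0:inf,v1:0,v2:inf,v3:inf,v4:5,v5:10,v6:inf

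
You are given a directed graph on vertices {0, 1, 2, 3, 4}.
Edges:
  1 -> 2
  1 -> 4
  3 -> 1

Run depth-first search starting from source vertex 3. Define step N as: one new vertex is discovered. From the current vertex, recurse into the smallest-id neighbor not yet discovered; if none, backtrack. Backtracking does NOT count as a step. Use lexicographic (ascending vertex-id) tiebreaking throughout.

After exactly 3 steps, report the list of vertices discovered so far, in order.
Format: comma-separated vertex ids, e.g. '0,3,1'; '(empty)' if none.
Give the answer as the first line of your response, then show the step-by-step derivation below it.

3,1,2

step 1: discover 3; path=3; order=3
step 2: discover 1; path=3>1; order=3,1
step 3: discover 2; path=3>1>2; order=3,1,2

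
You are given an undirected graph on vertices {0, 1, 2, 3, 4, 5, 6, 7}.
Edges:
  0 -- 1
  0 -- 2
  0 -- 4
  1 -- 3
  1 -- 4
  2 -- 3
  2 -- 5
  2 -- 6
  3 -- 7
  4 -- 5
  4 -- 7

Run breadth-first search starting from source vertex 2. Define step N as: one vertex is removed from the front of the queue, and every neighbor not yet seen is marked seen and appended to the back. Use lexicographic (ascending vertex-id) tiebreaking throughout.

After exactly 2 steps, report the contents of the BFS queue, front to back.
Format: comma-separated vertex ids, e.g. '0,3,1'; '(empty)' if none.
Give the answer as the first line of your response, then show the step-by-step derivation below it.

3,5,6,1,4

step 1: dequeue 2; queue=[0,3,5,6]; order=2
step 2: dequeue 0; queue=[3,5,6,1,4]; order=2,0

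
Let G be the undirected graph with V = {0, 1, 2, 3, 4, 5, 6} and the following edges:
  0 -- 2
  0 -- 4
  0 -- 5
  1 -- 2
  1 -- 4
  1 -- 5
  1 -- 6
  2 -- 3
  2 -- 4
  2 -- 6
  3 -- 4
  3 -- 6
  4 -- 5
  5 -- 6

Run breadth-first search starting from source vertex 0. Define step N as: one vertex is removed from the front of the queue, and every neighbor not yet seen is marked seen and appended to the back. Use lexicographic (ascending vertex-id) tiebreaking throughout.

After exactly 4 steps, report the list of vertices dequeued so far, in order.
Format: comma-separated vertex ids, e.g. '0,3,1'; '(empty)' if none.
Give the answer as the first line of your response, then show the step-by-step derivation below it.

0,2,4,5

step 1: dequeue 0; queue=[2,4,5]; order=0
step 2: dequeue 2; queue=[4,5,1,3,6]; order=0,2
step 3: dequeue 4; queue=[5,1,3,6]; order=0,2,4
step 4: dequeue 5; queue=[1,3,6]; order=0,2,4,5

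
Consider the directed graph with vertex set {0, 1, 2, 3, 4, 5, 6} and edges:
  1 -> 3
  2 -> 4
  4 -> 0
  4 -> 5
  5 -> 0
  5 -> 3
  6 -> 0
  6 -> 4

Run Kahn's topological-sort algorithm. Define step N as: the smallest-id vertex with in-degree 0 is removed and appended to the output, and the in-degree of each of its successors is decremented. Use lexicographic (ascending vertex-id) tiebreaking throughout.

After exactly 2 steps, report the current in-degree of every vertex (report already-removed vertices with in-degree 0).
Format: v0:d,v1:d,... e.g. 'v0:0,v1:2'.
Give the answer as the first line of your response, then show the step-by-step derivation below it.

v0:3,v1:0,v2:0,v3:1,v4:1,v5:1,v6:0

step 1: output 1; order=[1]; indeg=(3,0,0,1,2,1,0)
step 2: output 2; order=[1,2]; indeg=(3,0,0,1,1,1,0)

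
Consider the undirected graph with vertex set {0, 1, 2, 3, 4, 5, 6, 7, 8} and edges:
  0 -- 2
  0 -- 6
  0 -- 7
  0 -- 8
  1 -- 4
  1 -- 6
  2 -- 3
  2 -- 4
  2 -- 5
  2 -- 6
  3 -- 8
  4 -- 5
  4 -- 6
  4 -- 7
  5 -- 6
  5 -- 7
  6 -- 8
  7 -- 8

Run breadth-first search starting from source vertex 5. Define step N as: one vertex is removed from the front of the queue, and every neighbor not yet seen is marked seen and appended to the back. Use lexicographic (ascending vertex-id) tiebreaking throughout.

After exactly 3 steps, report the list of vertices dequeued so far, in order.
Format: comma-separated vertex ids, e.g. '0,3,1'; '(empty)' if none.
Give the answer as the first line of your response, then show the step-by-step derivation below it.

5,2,4

step 1: dequeue 5; queue=[2,4,6,7]; order=5
step 2: dequeue 2; queue=[4,6,7,0,3]; order=5,2
step 3: dequeue 4; queue=[6,7,0,3,1]; order=5,2,4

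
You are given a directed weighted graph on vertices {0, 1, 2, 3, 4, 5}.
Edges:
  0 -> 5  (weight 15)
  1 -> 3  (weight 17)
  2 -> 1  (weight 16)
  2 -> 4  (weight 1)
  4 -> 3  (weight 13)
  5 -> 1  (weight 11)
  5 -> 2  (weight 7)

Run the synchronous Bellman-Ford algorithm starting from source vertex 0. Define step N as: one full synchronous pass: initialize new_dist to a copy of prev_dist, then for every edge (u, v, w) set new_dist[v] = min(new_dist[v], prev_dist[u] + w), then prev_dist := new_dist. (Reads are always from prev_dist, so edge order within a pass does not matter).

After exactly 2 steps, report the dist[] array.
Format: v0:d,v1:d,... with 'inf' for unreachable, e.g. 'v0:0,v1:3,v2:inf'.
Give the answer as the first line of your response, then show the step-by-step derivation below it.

v0:0,v1:26,v2:22,v3:inf,v4:inf,v5:15

step 1: dist = v0:0,v1:inf,v2:inf,v3:inf,v4:inf,v5:15
step 2: dist = v0:0,v1:26,v2:22,v3:inf,v4:inf,v5:15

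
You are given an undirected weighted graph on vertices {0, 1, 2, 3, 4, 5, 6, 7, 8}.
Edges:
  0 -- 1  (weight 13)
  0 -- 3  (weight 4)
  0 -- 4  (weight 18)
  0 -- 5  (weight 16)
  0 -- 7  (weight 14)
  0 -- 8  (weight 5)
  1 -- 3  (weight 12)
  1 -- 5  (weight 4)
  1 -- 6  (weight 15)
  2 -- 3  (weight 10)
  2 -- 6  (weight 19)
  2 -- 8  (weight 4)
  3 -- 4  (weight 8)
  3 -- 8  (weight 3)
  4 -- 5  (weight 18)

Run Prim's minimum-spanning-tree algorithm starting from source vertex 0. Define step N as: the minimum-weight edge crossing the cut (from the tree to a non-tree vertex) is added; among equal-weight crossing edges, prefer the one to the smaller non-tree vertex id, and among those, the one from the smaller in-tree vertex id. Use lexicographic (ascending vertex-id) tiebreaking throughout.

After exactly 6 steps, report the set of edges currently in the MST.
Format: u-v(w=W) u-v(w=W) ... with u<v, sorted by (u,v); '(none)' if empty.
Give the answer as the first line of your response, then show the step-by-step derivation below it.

0-3(w=4) 1-3(w=12) 1-5(w=4) 2-8(w=4) 3-4(w=8) 3-8(w=3)

step 1: add edge 0-3 (w=4); MST = {0-3(w=4)}
step 2: add edge 3-8 (w=3); MST = {0-3(w=4) 3-8(w=3)}
step 3: add edge 2-8 (w=4); MST = {0-3(w=4) 2-8(w=4) 3-8(w=3)}
step 4: add edge 3-4 (w=8); MST = {0-3(w=4) 2-8(w=4) 3-4(w=8) 3-8(w=3)}
step 5: add edge 1-3 (w=12); MST = {0-3(w=4) 1-3(w=12) 2-8(w=4) 3-4(w=8) 3-8(w=3)}
step 6: add edge 1-5 (w=4); MST = {0-3(w=4) 1-3(w=12) 1-5(w=4) 2-8(w=4) 3-4(w=8) 3-8(w=3)}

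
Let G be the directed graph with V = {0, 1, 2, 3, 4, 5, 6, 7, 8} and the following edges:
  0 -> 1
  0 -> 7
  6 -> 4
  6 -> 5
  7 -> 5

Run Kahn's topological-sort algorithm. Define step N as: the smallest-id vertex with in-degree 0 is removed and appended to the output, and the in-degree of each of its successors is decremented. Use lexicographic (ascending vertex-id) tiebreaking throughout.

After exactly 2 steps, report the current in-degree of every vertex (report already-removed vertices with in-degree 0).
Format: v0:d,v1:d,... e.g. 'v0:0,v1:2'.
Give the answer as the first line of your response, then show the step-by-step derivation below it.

v0:0,v1:0,v2:0,v3:0,v4:1,v5:2,v6:0,v7:0,v8:0

step 1: output 0; order=[0]; indeg=(0,0,0,0,1,2,0,0,0)
step 2: output 1; order=[0,1]; indeg=(0,0,0,0,1,2,0,0,0)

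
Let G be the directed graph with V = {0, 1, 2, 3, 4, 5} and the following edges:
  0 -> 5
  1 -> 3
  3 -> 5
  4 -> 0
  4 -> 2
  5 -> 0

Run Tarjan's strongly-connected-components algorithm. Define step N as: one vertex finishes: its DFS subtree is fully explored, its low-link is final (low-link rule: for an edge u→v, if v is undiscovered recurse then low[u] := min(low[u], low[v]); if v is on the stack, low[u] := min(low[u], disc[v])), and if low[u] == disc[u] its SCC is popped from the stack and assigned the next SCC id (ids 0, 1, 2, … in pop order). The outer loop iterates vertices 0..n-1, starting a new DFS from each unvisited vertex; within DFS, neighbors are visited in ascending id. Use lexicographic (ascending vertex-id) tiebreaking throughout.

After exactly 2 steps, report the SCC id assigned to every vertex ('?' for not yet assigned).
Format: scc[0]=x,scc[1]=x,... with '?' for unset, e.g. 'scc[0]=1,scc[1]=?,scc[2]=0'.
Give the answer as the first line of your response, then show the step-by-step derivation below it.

scc[0]=0,scc[1]=?,scc[2]=?,scc[3]=?,scc[4]=?,scc[5]=0

step 1: low=(low[0]=0,low[1]=?,low[2]=?,low[3]=?,low[4]=?,low[5]=0); scc=(scc[0]=?,scc[1]=?,scc[2]=?,scc[3]=?,scc[4]=?,scc[5]=?)
step 2: low=(low[0]=0,low[1]=?,low[2]=?,low[3]=?,low[4]=?,low[5]=0); scc=(scc[0]=0,scc[1]=?,scc[2]=?,scc[3]=?,scc[4]=?,scc[5]=0)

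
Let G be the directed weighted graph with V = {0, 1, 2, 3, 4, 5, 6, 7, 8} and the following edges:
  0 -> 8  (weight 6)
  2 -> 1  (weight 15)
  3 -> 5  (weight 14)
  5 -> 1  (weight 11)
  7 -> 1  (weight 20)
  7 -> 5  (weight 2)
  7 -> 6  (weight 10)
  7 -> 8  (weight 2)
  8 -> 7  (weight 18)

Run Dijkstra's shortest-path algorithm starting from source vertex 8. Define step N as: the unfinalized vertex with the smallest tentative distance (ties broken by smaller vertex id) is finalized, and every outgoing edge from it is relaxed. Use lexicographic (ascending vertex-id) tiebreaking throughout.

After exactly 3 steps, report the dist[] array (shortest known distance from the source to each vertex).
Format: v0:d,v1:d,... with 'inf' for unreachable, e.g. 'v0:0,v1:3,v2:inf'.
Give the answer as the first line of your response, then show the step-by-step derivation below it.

v0:inf,v1:31,v2:inf,v3:inf,v4:inf,v5:20,v6:28,v7:18,v8:0

step 1: dist = v0:inf,v1:inf,v2:inf,v3:inf,v4:inf,v5:inf,v6:inf,v7:18,v8:0
step 2: dist = v0:inf,v1:38,v2:inf,v3:inf,v4:inf,v5:20,v6:28,v7:18,v8:0
step 3: dist = v0:inf,v1:31,v2:inf,v3:inf,v4:inf,v5:20,v6:28,v7:18,v8:0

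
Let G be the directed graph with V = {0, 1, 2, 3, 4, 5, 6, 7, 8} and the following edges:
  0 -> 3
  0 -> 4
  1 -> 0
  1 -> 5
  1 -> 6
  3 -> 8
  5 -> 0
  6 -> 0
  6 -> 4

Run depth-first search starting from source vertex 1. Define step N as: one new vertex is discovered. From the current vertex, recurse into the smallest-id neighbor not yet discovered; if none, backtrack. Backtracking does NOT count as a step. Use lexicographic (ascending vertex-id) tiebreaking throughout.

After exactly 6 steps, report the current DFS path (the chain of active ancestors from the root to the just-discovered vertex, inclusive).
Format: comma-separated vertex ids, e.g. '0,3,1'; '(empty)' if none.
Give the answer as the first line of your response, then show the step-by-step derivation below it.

1,5

step 1: discover 1; path=1; order=1
step 2: discover 0; path=1>0; order=1,0
step 3: discover 3; path=1>0>3; order=1,0,3
step 4: discover 8; path=1>0>3>8; order=1,0,3,8
step 5: discover 4; path=1>0>4; order=1,0,3,8,4
step 6: discover 5; path=1>5; order=1,0,3,8,4,5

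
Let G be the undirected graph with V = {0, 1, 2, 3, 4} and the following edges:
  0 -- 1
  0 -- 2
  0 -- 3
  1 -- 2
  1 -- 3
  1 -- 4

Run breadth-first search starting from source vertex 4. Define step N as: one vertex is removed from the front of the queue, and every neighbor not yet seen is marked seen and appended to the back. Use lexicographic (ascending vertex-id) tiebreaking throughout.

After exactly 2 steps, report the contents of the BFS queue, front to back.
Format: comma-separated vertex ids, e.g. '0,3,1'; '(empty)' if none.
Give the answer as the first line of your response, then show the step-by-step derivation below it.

0,2,3

step 1: dequeue 4; queue=[1]; order=4
step 2: dequeue 1; queue=[0,2,3]; order=4,1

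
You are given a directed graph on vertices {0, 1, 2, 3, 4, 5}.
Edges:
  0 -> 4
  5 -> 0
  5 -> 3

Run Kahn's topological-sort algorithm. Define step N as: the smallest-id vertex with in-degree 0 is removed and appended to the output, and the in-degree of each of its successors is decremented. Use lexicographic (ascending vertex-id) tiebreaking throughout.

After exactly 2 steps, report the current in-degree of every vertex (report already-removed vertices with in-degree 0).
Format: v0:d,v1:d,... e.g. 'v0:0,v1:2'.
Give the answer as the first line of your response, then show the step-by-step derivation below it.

v0:1,v1:0,v2:0,v3:1,v4:1,v5:0

step 1: output 1; order=[1]; indeg=(1,0,0,1,1,0)
step 2: output 2; order=[1,2]; indeg=(1,0,0,1,1,0)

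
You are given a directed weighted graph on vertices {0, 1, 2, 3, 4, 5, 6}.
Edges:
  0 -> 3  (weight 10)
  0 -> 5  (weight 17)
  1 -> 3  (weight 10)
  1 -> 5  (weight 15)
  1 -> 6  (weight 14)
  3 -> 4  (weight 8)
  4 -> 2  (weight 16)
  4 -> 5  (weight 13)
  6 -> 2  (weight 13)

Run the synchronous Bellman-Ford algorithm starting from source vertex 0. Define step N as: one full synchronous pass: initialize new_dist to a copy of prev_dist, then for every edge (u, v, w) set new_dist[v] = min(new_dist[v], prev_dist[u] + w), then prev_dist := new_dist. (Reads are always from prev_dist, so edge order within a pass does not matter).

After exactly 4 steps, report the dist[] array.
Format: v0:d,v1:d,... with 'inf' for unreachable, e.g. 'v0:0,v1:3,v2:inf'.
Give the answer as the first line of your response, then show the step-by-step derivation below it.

v0:0,v1:inf,v2:34,v3:10,v4:18,v5:17,v6:inf

step 1: dist = v0:0,v1:inf,v2:inf,v3:10,v4:inf,v5:17,v6:inf
step 2: dist = v0:0,v1:inf,v2:inf,v3:10,v4:18,v5:17,v6:inf
step 3: dist = v0:0,v1:inf,v2:34,v3:10,v4:18,v5:17,v6:inf
step 4: dist = v0:0,v1:inf,v2:34,v3:10,v4:18,v5:17,v6:inf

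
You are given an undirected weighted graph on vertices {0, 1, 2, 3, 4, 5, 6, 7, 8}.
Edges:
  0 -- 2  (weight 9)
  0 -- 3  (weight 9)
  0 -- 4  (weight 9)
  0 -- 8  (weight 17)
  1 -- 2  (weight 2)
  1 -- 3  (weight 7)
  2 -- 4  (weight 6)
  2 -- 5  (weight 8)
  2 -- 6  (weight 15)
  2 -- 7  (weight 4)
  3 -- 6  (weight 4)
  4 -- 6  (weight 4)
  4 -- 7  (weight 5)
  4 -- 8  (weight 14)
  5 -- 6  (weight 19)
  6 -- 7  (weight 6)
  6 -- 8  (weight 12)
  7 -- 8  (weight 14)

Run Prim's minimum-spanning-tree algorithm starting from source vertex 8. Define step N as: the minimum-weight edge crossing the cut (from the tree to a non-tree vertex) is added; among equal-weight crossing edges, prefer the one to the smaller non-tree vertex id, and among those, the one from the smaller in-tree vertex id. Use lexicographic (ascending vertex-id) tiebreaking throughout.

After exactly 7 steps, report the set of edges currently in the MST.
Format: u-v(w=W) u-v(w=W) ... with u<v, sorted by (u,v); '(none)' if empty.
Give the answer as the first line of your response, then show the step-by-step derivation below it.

1-2(w=2) 2-5(w=8) 2-7(w=4) 3-6(w=4) 4-6(w=4) 4-7(w=5) 6-8(w=12)

step 1: add edge 6-8 (w=12); MST = {6-8(w=12)}
step 2: add edge 3-6 (w=4); MST = {3-6(w=4) 6-8(w=12)}
step 3: add edge 4-6 (w=4); MST = {3-6(w=4) 4-6(w=4) 6-8(w=12)}
step 4: add edge 4-7 (w=5); MST = {3-6(w=4) 4-6(w=4) 4-7(w=5) 6-8(w=12)}
step 5: add edge 2-7 (w=4); MST = {2-7(w=4) 3-6(w=4) 4-6(w=4) 4-7(w=5) 6-8(w=12)}
step 6: add edge 1-2 (w=2); MST = {1-2(w=2) 2-7(w=4) 3-6(w=4) 4-6(w=4) 4-7(w=5) 6-8(w=12)}
step 7: add edge 2-5 (w=8); MST = {1-2(w=2) 2-5(w=8) 2-7(w=4) 3-6(w=4) 4-6(w=4) 4-7(w=5) 6-8(w=12)}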